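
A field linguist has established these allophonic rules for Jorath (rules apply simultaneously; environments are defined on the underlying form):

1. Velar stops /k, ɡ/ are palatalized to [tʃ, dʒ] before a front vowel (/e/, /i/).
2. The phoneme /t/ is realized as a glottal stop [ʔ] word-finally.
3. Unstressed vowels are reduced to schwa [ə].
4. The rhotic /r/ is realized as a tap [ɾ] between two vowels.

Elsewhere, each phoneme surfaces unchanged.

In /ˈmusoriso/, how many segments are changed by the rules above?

Segments that undergo a rule: /o/ → [ə] (rule 3); /r/ → [ɾ] (rule 4); /i/ → [ə] (rule 3); /o/ → [ə] (rule 3).
All other segments surface unchanged.

4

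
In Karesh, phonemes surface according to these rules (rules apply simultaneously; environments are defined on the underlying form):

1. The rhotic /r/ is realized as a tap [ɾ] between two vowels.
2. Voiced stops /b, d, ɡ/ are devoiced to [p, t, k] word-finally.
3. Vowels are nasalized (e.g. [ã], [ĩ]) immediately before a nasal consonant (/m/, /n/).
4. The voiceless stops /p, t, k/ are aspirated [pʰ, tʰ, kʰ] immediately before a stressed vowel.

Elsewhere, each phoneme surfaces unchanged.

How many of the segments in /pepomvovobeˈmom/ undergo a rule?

Segments that undergo a rule: /o/ → [õ] (rule 3); /e/ → [ẽ] (rule 3); /o/ → [õ] (rule 3).
All other segments surface unchanged.

3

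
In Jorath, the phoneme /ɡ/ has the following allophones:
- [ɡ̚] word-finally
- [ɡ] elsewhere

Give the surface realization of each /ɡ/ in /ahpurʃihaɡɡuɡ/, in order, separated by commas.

[ɡ], [ɡ], [ɡ̚]

Occurrence 1 (position 10): no conditioning environment matches → elsewhere allophone [ɡ].
Occurrence 2 (position 11): no conditioning environment matches → elsewhere allophone [ɡ].
Occurrence 3 (position 13): word-finally → [ɡ̚].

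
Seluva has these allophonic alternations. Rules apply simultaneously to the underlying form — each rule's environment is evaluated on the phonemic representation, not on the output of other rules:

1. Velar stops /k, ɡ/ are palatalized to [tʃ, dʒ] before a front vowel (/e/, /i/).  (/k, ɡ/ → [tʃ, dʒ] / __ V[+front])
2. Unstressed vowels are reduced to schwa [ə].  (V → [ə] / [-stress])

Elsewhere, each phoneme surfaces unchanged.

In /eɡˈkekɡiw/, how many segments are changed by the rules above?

4

Segments that undergo a rule: /e/ → [ə] (rule 2); /k/ → [tʃ] (rule 1); /ɡ/ → [dʒ] (rule 1); /i/ → [ə] (rule 2).
All other segments surface unchanged.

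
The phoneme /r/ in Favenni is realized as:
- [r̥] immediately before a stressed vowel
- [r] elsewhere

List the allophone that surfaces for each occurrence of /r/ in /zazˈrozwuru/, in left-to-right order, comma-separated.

Occurrence 1 (position 4): immediately before a stressed vowel → [r̥].
Occurrence 2 (position 9): no conditioning environment matches → elsewhere allophone [r].

[r̥], [r]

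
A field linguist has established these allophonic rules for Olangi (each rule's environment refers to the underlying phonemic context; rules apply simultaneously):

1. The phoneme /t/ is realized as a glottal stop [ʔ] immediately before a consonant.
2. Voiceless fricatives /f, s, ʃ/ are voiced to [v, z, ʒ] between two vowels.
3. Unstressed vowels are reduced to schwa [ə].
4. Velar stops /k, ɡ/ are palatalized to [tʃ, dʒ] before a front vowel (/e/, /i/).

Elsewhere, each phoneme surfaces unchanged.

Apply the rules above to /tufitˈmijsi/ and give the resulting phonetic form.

/t/ — word-initial; rule 1 does not apply here → [t].
/u/ — between /t/ and /f/, in an unstressed syllable — surfaces as [ə] (rule 3).
Rule 2 applies to /f/ (between /u/ and /i/: between two vowels) → [v].
/i/ — between /f/ and /t/, in an unstressed syllable — surfaces as [ə] (rule 3).
/t/ meets the environment for rule 1 (immediately before a consonant) → [ʔ].
/m/ — not in any rule's target class → [m].
/i/ (between /m/ and /j/) fails the environment for rule 3, so it stays [i].
/j/ stays [j].
/s/ (between /j/ and /i/) is in the target of rule 2 but the environment (between two vowels) is not met → [s].
Rule 3 applies to /i/ (word-final: in an unstressed syllable) → [ə].

[təvəʔˈmijsə]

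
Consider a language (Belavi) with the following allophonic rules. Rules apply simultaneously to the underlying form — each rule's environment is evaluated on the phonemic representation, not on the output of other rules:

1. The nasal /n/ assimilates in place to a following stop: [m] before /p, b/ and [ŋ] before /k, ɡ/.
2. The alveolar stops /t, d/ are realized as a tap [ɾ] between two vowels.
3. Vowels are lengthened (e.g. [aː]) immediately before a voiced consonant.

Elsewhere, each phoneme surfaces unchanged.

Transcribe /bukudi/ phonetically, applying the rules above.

[bukuːɾi]

/b/ stays [b].
/u/ (between /b/ and /k/) is in the target of rule 3 but the environment (before a voiced consonant) is not met → [u].
/k/ stays [k].
/u/ — between /k/ and /d/, before a voiced consonant — surfaces as [uː] (rule 3).
Rule 2 applies to /d/ (between /u/ and /i/: between two vowels) → [ɾ].
/i/ — word-final; rule 3 does not apply here → [i].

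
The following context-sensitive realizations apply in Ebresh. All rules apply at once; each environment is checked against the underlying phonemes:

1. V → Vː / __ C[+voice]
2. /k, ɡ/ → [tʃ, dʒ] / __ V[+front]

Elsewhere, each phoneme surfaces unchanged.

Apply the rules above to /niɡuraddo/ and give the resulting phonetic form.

/n/ stays [n].
/i/ (between /n/ and /ɡ/) occurs before a voiced consonant → [iː] by rule 1.
/ɡ/ (between /i/ and /u/) is in the target of rule 2 but the environment (before a front vowel) is not met → [ɡ].
/u/ (between /ɡ/ and /r/) occurs before a voiced consonant → [uː] by rule 1.
/r/ — not in any rule's target class → [r].
/a/ (between /r/ and /d/) occurs before a voiced consonant → [aː] by rule 1.
/d/ (between /a/ and /d/) is unaffected → [d].
/d/ (between /d/ and /o/): no rule targets it → [d].
/o/ (word-final) is in the target of rule 1 but the environment (before a voiced consonant) is not met → [o].

[niːɡuːraːddo]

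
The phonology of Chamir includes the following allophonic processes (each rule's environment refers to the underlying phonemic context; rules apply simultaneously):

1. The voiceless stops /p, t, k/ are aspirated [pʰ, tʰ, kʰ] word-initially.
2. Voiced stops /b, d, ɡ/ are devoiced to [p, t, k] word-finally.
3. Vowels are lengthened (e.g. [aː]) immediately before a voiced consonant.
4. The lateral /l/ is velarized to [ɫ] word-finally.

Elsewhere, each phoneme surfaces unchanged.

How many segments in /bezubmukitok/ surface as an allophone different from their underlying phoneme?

Segments that undergo a rule: /e/ → [eː] (rule 3); /u/ → [uː] (rule 3).
All other segments surface unchanged.

2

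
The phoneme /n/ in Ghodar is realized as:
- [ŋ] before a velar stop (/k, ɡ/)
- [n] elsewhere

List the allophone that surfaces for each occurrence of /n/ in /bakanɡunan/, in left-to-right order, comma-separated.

[ŋ], [n], [n]

Occurrence 1 (position 5): before a velar stop → [ŋ].
Occurrence 2 (position 8): no conditioning environment matches → elsewhere allophone [n].
Occurrence 3 (position 10): no conditioning environment matches → elsewhere allophone [n].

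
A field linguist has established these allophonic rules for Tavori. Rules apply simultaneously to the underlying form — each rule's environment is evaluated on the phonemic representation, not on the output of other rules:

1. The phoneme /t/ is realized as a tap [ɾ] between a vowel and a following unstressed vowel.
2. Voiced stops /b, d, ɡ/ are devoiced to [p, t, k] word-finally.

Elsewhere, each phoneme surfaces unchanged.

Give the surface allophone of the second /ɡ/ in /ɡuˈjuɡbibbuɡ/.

/ɡ/ (between /u/ and /b/): rule 2 targets it, but not word-finally → unchanged [ɡ].

[ɡ]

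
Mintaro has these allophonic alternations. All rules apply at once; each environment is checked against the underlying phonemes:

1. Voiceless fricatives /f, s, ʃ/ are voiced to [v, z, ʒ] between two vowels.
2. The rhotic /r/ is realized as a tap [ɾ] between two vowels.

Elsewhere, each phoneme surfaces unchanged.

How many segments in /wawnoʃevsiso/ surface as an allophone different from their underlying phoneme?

Segments that undergo a rule: /ʃ/ → [ʒ] (rule 1); /s/ → [z] (rule 1).
All other segments surface unchanged.

2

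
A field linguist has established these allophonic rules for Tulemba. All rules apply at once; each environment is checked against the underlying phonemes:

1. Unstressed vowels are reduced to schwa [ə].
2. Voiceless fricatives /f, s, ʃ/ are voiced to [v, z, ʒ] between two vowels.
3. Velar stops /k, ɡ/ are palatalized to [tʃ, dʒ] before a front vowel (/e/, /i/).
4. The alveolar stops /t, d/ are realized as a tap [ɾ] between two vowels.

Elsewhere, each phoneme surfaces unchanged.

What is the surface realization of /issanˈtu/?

/i/ (word-initial): in an unstressed syllable, so rule 1 applies → [ə].
/s/ (between /i/ and /s/) fails the environment for rule 2, so it stays [s].
/s/ (between /s/ and /a/): rule 2 targets it, but not between two vowels → unchanged [s].
/a/ meets the environment for rule 1 (in an unstressed syllable) → [ə].
/n/ (between /a/ and /t/) is unaffected → [n].
/t/ (between /n/ and /u/) fails the environment for rule 4, so it stays [t].
/u/ — word-final; rule 1 does not apply here → [u].

[əssənˈtu]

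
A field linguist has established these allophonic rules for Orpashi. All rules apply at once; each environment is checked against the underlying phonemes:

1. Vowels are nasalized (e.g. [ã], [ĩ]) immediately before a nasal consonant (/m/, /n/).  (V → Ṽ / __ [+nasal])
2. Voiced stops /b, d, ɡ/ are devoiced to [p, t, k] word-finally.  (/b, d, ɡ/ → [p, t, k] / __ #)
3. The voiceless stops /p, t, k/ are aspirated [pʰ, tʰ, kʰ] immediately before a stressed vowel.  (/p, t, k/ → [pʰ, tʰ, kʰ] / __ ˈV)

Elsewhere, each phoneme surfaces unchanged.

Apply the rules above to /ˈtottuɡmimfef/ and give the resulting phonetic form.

Rule 3 applies to /t/ (word-initial: immediately before a stressed vowel) → [tʰ].
/o/ (between /t/ and /t/) is in the target of rule 1 but the environment (before a nasal consonant) is not met → [o].
/t/ (between /o/ and /t/) is in the target of rule 3 but the environment (immediately before a stressed vowel) is not met → [t].
/t/ (between /t/ and /u/) is in the target of rule 3 but the environment (immediately before a stressed vowel) is not met → [t].
/u/ (between /t/ and /ɡ/) fails the environment for rule 1, so it stays [u].
/ɡ/ (between /u/ and /m/): rule 2 targets it, but not word-finally → unchanged [ɡ].
/m/ (between /ɡ/ and /i/) is unaffected → [m].
/i/ — between /m/ and /m/, before a nasal consonant — surfaces as [ĩ] (rule 1).
/m/ — not in any rule's target class → [m].
/f/ (between /m/ and /e/): no rule targets it → [f].
/e/ (between /f/ and /f/): rule 1 targets it, but not before a nasal consonant → unchanged [e].
/f/ — not in any rule's target class → [f].

[ˈtʰottuɡmĩmfef]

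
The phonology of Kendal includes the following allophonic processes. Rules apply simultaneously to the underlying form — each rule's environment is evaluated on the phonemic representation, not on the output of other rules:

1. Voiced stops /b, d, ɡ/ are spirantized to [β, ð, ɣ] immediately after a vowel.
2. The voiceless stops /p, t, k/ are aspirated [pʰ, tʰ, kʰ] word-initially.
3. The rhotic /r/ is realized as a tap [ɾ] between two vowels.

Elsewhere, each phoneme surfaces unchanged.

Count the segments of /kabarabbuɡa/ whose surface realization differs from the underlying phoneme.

5

Segments that undergo a rule: /k/ → [kʰ] (rule 2); /b/ → [β] (rule 1); /r/ → [ɾ] (rule 3); /b/ → [β] (rule 1); /ɡ/ → [ɣ] (rule 1).
All other segments surface unchanged.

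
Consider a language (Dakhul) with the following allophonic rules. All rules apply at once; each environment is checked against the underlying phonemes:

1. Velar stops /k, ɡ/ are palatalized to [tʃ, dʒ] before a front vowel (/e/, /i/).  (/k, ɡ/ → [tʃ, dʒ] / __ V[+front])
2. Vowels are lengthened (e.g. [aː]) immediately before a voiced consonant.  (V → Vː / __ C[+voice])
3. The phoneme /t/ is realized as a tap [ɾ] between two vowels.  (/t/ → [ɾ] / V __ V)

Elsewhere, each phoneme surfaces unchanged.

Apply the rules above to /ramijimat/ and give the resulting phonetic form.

/r/ (word-initial) is unaffected → [r].
/a/ (between /r/ and /m/): before a voiced consonant, so rule 2 applies → [aː].
/m/ (between /a/ and /i/) is unaffected → [m].
Rule 2 applies to /i/ (between /m/ and /j/: before a voiced consonant) → [iː].
/j/ stays [j].
/i/ (between /j/ and /m/) occurs before a voiced consonant → [iː] by rule 2.
/m/ (between /i/ and /a/): no rule targets it → [m].
/a/ (between /m/ and /t/) is in the target of rule 2 but the environment (before a voiced consonant) is not met → [a].
/t/ (word-final) is in the target of rule 3 but the environment (between two vowels) is not met → [t].

[raːmiːjiːmat]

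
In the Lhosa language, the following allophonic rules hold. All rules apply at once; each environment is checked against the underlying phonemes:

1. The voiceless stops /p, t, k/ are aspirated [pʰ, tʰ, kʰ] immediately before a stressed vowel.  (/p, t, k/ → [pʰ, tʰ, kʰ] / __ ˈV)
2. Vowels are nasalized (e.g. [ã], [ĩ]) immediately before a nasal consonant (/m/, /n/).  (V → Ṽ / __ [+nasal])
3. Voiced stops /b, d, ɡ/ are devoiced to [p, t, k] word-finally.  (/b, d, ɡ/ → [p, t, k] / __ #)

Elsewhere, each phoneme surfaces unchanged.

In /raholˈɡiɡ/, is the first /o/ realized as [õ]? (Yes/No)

No

/o/ (between /h/ and /l/): rule 2 targets it, but not before a nasal consonant → unchanged [o].
The actual realization is [o], not [õ].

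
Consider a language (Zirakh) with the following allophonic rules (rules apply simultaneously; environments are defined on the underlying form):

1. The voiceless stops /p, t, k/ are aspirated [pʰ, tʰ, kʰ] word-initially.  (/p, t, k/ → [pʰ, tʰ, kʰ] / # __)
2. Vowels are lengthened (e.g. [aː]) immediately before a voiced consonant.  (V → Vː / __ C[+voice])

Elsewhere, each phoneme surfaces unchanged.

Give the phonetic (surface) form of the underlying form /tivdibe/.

Rule 1 applies to /t/ (word-initial: word-initially) → [tʰ].
/i/ (between /t/ and /v/): before a voiced consonant, so rule 2 applies → [iː].
/v/ — not in any rule's target class → [v].
/d/ stays [d].
/i/ — between /d/ and /b/, before a voiced consonant — surfaces as [iː] (rule 2).
/b/ — not in any rule's target class → [b].
/e/ (word-final) fails the environment for rule 2, so it stays [e].

[tʰiːvdiːbe]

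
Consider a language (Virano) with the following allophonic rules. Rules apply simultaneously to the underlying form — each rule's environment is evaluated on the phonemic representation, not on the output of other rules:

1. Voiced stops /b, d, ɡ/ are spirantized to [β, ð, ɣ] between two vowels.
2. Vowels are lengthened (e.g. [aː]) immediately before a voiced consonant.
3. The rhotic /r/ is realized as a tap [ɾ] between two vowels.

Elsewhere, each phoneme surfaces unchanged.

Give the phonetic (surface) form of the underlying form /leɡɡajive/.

[leːɡɡaːjiːve]

/e/ (between /l/ and /ɡ/) occurs before a voiced consonant → [eː] by rule 2.
/ɡ/ — between /e/ and /ɡ/; rule 1 does not apply here → [ɡ].
/ɡ/ — between /ɡ/ and /a/; rule 1 does not apply here → [ɡ].
/a/ — between /ɡ/ and /j/, before a voiced consonant — surfaces as [aː] (rule 2).
/i/ — between /j/ and /v/, before a voiced consonant — surfaces as [iː] (rule 2).
/e/ — word-final; rule 2 does not apply here → [e].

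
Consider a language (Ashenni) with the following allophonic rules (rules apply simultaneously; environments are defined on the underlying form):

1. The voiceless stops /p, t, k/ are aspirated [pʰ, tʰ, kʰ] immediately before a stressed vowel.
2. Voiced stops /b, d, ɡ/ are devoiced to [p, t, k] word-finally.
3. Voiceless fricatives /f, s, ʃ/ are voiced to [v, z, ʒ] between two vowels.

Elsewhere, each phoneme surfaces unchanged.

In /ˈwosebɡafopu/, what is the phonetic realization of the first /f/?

Rule 3 applies to /f/ (between /a/ and /o/: between two vowels) → [v].

[v]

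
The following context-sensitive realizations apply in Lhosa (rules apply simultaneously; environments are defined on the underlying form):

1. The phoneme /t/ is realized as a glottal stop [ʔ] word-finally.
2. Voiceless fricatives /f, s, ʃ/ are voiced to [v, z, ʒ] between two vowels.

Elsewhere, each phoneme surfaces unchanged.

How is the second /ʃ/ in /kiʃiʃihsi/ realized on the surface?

/ʃ/ (between /i/ and /i/): between two vowels, so rule 2 applies → [ʒ].

[ʒ]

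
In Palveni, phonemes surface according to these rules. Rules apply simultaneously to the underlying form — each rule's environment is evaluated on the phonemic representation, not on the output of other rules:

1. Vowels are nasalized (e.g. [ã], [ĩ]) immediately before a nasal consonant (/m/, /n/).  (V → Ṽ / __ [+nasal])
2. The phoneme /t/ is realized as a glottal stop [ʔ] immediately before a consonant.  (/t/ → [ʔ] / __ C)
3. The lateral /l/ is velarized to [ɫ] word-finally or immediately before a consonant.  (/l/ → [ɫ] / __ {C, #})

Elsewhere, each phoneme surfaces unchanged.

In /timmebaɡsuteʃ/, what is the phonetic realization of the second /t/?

/t/ — between /u/ and /e/; rule 2 does not apply here → [t].

[t]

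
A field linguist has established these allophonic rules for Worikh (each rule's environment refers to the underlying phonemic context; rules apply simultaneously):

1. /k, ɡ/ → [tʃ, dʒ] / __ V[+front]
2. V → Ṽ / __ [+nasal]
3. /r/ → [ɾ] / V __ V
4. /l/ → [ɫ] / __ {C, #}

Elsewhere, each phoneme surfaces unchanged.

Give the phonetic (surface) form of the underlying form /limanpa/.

[lĩmãnpa]

/l/ — word-initial; rule 4 does not apply here → [l].
/i/ meets the environment for rule 2 (before a nasal consonant) → [ĩ].
/m/ (between /i/ and /a/) is unaffected → [m].
/a/ (between /m/ and /n/) occurs before a nasal consonant → [ã] by rule 2.
/n/ stays [n].
/p/ — not in any rule's target class → [p].
/a/ (word-final) fails the environment for rule 2, so it stays [a].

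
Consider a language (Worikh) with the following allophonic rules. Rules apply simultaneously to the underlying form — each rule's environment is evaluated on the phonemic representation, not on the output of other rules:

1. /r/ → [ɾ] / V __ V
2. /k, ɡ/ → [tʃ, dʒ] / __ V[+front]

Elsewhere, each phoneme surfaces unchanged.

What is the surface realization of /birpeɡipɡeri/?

/b/ stays [b].
/i/ — not in any rule's target class → [i].
/r/ (between /i/ and /p/) is in the target of rule 1 but the environment (between two vowels) is not met → [r].
/p/ stays [p].
/e/ stays [e].
Rule 2 applies to /ɡ/ (between /e/ and /i/: before a front vowel) → [dʒ].
/i/ stays [i].
/p/ stays [p].
Rule 2 applies to /ɡ/ (between /p/ and /e/: before a front vowel) → [dʒ].
/e/ — not in any rule's target class → [e].
/r/ (between /e/ and /i/): between two vowels, so rule 1 applies → [ɾ].
/i/ (word-final) is unaffected → [i].

[birpedʒipdʒeɾi]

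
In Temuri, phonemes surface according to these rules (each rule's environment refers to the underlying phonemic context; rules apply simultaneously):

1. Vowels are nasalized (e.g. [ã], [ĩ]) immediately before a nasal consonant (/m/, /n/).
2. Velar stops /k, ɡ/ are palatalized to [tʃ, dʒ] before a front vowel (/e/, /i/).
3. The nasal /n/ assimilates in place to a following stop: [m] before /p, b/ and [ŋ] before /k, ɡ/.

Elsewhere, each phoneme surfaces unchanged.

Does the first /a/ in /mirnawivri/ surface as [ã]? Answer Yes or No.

/a/ (between /n/ and /w/): rule 1 targets it, but not before a nasal consonant → unchanged [a].
The actual realization is [a], not [ã].

No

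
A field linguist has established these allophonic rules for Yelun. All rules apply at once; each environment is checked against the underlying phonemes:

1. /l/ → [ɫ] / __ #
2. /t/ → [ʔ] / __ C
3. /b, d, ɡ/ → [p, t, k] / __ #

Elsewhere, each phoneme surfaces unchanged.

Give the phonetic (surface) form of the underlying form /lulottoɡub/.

[luloʔtoɡup]

/l/ (word-initial) is in the target of rule 1 but the environment (word-finally) is not met → [l].
/u/ (between /l/ and /l/) is unaffected → [u].
/l/ (between /u/ and /o/) fails the environment for rule 1, so it stays [l].
/o/ (between /l/ and /t/): no rule targets it → [o].
/t/ (between /o/ and /t/) occurs immediately before a consonant → [ʔ] by rule 2.
/t/ (between /t/ and /o/): rule 2 targets it, but not immediately before a consonant → unchanged [t].
/o/ (between /t/ and /ɡ/) is unaffected → [o].
/ɡ/ (between /o/ and /u/): rule 3 targets it, but not word-finally → unchanged [ɡ].
/u/ (between /ɡ/ and /b/) is unaffected → [u].
/b/ meets the environment for rule 3 (word-finally) → [p].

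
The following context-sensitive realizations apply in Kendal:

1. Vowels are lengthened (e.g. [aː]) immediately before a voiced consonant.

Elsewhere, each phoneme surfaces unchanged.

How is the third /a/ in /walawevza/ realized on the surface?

[a]

/a/ (word-final) is in the target of rule 1 but the environment (before a voiced consonant) is not met → [a].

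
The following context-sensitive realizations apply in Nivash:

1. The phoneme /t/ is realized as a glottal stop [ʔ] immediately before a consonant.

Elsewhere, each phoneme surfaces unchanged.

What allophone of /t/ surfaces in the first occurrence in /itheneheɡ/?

/t/ — between /i/ and /h/, immediately before a consonant — surfaces as [ʔ] (rule 1).

[ʔ]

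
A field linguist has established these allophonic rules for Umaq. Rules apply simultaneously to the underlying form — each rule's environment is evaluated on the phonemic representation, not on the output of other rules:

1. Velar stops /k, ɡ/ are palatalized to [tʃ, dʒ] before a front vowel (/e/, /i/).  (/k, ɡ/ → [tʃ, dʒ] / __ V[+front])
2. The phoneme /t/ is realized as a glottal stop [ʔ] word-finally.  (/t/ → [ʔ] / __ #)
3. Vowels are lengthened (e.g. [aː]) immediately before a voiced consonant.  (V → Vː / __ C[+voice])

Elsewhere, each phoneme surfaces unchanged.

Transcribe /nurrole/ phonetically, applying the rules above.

/n/ (word-initial): no rule targets it → [n].
/u/ meets the environment for rule 3 (before a voiced consonant) → [uː].
/r/ — not in any rule's target class → [r].
/r/ — not in any rule's target class → [r].
/o/ meets the environment for rule 3 (before a voiced consonant) → [oː].
/l/ stays [l].
/e/ (word-final): rule 3 targets it, but not before a voiced consonant → unchanged [e].

[nuːrroːle]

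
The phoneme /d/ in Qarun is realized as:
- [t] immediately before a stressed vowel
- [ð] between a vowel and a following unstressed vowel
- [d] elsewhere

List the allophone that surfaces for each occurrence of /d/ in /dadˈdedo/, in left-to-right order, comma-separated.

[d], [d], [t], [ð]

Occurrence 1 (position 1): no conditioning environment matches → elsewhere allophone [d].
Occurrence 2 (position 3): no conditioning environment matches → elsewhere allophone [d].
Occurrence 3 (position 4): immediately before a stressed vowel → [t].
Occurrence 4 (position 6): between a vowel and a following unstressed vowel → [ð].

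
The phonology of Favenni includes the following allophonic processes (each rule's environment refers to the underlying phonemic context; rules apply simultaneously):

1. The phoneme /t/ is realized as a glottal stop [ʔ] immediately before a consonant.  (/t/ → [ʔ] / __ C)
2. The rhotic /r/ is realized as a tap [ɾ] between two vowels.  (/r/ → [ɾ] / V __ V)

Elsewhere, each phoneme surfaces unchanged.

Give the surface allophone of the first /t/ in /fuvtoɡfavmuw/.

/t/ (between /v/ and /o/) fails the environment for rule 1, so it stays [t].

[t]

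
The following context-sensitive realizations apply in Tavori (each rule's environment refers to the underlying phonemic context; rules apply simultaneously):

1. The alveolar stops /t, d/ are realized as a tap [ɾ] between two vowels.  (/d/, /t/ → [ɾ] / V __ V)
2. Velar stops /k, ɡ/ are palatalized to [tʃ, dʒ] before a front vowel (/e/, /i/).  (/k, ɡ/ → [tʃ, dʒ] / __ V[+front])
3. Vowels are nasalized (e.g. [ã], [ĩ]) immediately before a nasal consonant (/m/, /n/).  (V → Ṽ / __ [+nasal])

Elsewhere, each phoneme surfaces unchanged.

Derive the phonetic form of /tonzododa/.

/t/ (word-initial): rule 1 targets it, but not between two vowels → unchanged [t].
/o/ — between /t/ and /n/, before a nasal consonant — surfaces as [õ] (rule 3).
/n/ (between /o/ and /z/): no rule targets it → [n].
/z/ — not in any rule's target class → [z].
/o/ (between /z/ and /d/) fails the environment for rule 3, so it stays [o].
/d/ — between /o/ and /o/, between two vowels — surfaces as [ɾ] (rule 1).
/o/ (between /d/ and /d/) fails the environment for rule 3, so it stays [o].
/d/ (between /o/ and /a/): between two vowels, so rule 1 applies → [ɾ].
/a/ (word-final) is in the target of rule 3 but the environment (before a nasal consonant) is not met → [a].

[tõnzoɾoɾa]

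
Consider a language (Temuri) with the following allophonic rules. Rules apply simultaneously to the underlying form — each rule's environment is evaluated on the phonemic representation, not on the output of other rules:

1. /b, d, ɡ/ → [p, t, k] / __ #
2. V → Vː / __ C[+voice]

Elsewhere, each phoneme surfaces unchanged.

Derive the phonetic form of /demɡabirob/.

/d/ — word-initial; rule 1 does not apply here → [d].
Rule 2 applies to /e/ (between /d/ and /m/: before a voiced consonant) → [eː].
/m/ (between /e/ and /ɡ/): no rule targets it → [m].
/ɡ/ (between /m/ and /a/): rule 1 targets it, but not word-finally → unchanged [ɡ].
/a/ meets the environment for rule 2 (before a voiced consonant) → [aː].
/b/ (between /a/ and /i/): rule 1 targets it, but not word-finally → unchanged [b].
Rule 2 applies to /i/ (between /b/ and /r/: before a voiced consonant) → [iː].
/r/ — not in any rule's target class → [r].
/o/ (between /r/ and /b/): before a voiced consonant, so rule 2 applies → [oː].
/b/ (word-final) occurs word-finally → [p] by rule 1.

[deːmɡaːbiːroːp]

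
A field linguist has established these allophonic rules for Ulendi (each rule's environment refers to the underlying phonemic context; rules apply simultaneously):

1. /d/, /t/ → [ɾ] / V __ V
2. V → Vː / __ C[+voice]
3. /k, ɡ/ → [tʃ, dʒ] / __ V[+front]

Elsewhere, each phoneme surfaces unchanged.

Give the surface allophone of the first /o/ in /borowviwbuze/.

[oː]

/o/ — between /b/ and /r/, before a voiced consonant — surfaces as [oː] (rule 2).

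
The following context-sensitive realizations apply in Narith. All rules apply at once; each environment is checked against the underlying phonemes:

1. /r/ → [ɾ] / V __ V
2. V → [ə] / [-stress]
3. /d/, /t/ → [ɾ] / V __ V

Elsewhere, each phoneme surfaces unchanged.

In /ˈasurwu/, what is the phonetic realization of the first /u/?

[ə]

/u/ (between /s/ and /r/) occurs in an unstressed syllable → [ə] by rule 2.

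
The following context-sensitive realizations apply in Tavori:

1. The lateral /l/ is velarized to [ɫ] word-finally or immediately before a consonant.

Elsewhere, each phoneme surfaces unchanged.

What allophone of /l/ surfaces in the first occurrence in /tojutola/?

[l]

/l/ (between /o/ and /a/) is in the target of rule 1 but the environment (word-finally or immediately before a consonant) is not met → [l].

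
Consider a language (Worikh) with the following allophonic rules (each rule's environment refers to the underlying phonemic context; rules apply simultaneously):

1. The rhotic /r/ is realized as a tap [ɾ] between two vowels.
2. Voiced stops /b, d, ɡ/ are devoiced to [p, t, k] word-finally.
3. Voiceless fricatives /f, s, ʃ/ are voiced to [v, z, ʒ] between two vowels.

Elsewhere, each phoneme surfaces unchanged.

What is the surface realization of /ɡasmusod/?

/ɡ/ (word-initial) is in the target of rule 2 but the environment (word-finally) is not met → [ɡ].
/a/ stays [a].
/s/ (between /a/ and /m/): rule 3 targets it, but not between two vowels → unchanged [s].
/m/ stays [m].
/u/ (between /m/ and /s/): no rule targets it → [u].
/s/ — between /u/ and /o/, between two vowels — surfaces as [z] (rule 3).
/o/ (between /s/ and /d/): no rule targets it → [o].
/d/ (word-final): word-finally, so rule 2 applies → [t].

[ɡasmuzot]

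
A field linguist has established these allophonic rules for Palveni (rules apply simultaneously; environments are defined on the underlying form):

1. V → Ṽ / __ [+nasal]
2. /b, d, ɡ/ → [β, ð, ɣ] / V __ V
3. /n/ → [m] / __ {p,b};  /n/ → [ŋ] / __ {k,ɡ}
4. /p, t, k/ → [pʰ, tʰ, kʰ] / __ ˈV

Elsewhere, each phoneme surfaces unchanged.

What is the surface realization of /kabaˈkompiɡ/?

[kaβaˈkʰõmpiɡ]

/k/ (word-initial) fails the environment for rule 4, so it stays [k].
/a/ — between /k/ and /b/; rule 1 does not apply here → [a].
/b/ — between /a/ and /a/, between two vowels — surfaces as [β] (rule 2).
/a/ (between /b/ and /k/) is in the target of rule 1 but the environment (before a nasal consonant) is not met → [a].
/k/ meets the environment for rule 4 (immediately before a stressed vowel) → [kʰ].
/o/ (between /k/ and /m/): before a nasal consonant, so rule 1 applies → [õ].
/m/ (between /o/ and /p/) is unaffected → [m].
/p/ (between /m/ and /i/) fails the environment for rule 4, so it stays [p].
/i/ (between /p/ and /ɡ/) fails the environment for rule 1, so it stays [i].
/ɡ/ (word-final) is in the target of rule 2 but the environment (between two vowels) is not met → [ɡ].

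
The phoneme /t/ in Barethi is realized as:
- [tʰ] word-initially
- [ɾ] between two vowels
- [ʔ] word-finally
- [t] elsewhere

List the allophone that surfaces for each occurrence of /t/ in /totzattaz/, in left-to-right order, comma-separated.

[tʰ], [t], [t], [t]

Occurrence 1 (position 1): word-initially → [tʰ].
Occurrence 2 (position 3): no conditioning environment matches → elsewhere allophone [t].
Occurrence 3 (position 6): no conditioning environment matches → elsewhere allophone [t].
Occurrence 4 (position 7): no conditioning environment matches → elsewhere allophone [t].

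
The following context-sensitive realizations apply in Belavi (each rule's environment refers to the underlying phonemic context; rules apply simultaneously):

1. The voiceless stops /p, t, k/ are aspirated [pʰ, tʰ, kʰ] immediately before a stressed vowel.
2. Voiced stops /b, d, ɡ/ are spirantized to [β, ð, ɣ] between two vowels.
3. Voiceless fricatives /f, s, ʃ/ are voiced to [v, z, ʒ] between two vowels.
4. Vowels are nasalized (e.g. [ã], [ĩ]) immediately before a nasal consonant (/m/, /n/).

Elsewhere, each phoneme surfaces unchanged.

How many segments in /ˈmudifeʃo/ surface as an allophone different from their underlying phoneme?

Segments that undergo a rule: /d/ → [ð] (rule 2); /f/ → [v] (rule 3); /ʃ/ → [ʒ] (rule 3).
All other segments surface unchanged.

3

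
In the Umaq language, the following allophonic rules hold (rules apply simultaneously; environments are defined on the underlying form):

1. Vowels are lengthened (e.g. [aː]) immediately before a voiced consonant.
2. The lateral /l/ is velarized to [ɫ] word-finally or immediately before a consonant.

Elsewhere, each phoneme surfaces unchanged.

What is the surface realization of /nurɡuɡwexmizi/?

[nuːrɡuːɡwexmiːzi]

/u/ (between /n/ and /r/) occurs before a voiced consonant → [uː] by rule 1.
Rule 1 applies to /u/ (between /ɡ/ and /ɡ/: before a voiced consonant) → [uː].
/e/ (between /w/ and /x/) is in the target of rule 1 but the environment (before a voiced consonant) is not met → [e].
/i/ — between /m/ and /z/, before a voiced consonant — surfaces as [iː] (rule 1).
/i/ (word-final) is in the target of rule 1 but the environment (before a voiced consonant) is not met → [i].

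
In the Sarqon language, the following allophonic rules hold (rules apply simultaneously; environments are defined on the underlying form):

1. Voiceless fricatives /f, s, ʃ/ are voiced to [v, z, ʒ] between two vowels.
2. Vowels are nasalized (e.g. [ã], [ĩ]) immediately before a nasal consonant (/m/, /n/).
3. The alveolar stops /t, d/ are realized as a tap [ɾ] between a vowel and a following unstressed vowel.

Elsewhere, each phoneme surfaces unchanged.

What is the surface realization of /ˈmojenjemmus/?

/m/ (word-initial): no rule targets it → [m].
/o/ (between /m/ and /j/) fails the environment for rule 2, so it stays [o].
/j/ (between /o/ and /e/): no rule targets it → [j].
/e/ — between /j/ and /n/, before a nasal consonant — surfaces as [ẽ] (rule 2).
/n/ (between /e/ and /j/): no rule targets it → [n].
/j/ (between /n/ and /e/) is unaffected → [j].
Rule 2 applies to /e/ (between /j/ and /m/: before a nasal consonant) → [ẽ].
/m/ (between /e/ and /m/): no rule targets it → [m].
/m/ (between /m/ and /u/): no rule targets it → [m].
/u/ (between /m/ and /s/) fails the environment for rule 2, so it stays [u].
/s/ (word-final) is in the target of rule 1 but the environment (between two vowels) is not met → [s].

[ˈmojẽnjẽmmus]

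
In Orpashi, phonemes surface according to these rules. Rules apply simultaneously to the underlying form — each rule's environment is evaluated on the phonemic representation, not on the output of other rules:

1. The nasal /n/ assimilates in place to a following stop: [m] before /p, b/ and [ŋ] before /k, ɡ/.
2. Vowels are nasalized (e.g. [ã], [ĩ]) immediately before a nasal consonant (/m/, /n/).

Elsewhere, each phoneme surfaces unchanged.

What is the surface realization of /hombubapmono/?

/o/ (between /h/ and /m/) occurs before a nasal consonant → [õ] by rule 2.
/u/ (between /b/ and /b/) fails the environment for rule 2, so it stays [u].
/a/ (between /b/ and /p/): rule 2 targets it, but not before a nasal consonant → unchanged [a].
Rule 2 applies to /o/ (between /m/ and /n/: before a nasal consonant) → [õ].
/n/ (between /o/ and /o/) fails the environment for rule 1, so it stays [n].
/o/ (word-final) fails the environment for rule 2, so it stays [o].

[hõmbubapmõno]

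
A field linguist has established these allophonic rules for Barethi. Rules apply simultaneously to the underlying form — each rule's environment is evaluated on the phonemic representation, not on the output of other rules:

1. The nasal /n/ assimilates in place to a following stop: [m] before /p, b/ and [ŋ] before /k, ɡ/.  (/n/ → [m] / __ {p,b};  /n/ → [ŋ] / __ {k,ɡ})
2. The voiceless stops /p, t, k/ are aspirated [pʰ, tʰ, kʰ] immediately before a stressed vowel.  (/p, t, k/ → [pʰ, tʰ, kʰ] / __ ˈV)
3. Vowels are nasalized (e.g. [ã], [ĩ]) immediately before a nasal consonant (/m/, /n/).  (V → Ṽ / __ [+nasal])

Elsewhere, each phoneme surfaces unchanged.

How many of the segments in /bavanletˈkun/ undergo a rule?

Segments that undergo a rule: /a/ → [ã] (rule 3); /k/ → [kʰ] (rule 2); /u/ → [ũ] (rule 3).
All other segments surface unchanged.

3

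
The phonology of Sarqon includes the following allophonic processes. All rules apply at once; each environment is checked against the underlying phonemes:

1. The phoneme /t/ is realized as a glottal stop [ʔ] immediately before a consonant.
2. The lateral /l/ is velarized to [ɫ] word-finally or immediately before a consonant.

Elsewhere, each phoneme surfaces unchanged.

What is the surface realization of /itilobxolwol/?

[itilobxoɫwoɫ]

/t/ (between /i/ and /i/) is in the target of rule 1 but the environment (immediately before a consonant) is not met → [t].
/l/ (between /i/ and /o/) is in the target of rule 2 but the environment (word-finally or immediately before a consonant) is not met → [l].
/l/ (between /o/ and /w/) occurs word-finally or immediately before a consonant → [ɫ] by rule 2.
/l/ (word-final) occurs word-finally or immediately before a consonant → [ɫ] by rule 2.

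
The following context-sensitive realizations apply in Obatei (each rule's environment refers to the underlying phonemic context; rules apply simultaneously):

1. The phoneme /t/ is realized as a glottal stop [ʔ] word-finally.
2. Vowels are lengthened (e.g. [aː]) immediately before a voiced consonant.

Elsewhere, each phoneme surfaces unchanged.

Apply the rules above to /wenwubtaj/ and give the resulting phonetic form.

[weːnwuːbtaːj]

/w/ (word-initial) is unaffected → [w].
Rule 2 applies to /e/ (between /w/ and /n/: before a voiced consonant) → [eː].
/n/ — not in any rule's target class → [n].
/w/ — not in any rule's target class → [w].
Rule 2 applies to /u/ (between /w/ and /b/: before a voiced consonant) → [uː].
/b/ stays [b].
/t/ (between /b/ and /a/): rule 1 targets it, but not word-finally → unchanged [t].
/a/ (between /t/ and /j/) occurs before a voiced consonant → [aː] by rule 2.
/j/ (word-final) is unaffected → [j].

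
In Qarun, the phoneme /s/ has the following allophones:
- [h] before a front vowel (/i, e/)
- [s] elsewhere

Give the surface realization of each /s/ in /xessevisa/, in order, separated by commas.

Occurrence 1 (position 3): no conditioning environment matches → elsewhere allophone [s].
Occurrence 2 (position 4): before a front vowel (/i, e/) → [h].
Occurrence 3 (position 8): no conditioning environment matches → elsewhere allophone [s].

[s], [h], [s]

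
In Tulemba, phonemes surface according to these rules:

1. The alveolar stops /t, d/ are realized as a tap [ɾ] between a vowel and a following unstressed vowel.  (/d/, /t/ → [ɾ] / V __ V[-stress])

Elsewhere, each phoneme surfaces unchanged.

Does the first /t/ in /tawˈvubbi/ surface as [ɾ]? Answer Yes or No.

/t/ (word-initial) fails the environment for rule 1, so it stays [t].
The actual realization is [t], not [ɾ].

No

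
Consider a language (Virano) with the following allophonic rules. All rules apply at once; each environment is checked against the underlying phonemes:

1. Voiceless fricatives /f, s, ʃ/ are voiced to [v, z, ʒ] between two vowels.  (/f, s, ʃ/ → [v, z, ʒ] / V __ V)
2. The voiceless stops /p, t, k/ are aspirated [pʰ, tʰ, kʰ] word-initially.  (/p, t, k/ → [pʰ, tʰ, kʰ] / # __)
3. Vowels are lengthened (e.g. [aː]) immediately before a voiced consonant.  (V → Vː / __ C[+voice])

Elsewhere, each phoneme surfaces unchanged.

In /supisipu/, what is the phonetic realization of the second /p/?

[p]

/p/ — between /i/ and /u/; rule 2 does not apply here → [p].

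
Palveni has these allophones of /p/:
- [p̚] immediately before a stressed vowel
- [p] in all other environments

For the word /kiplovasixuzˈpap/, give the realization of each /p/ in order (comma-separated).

Occurrence 1 (position 3): no conditioning environment matches → elsewhere allophone [p].
Occurrence 2 (position 13): immediately before a stressed vowel → [p̚].
Occurrence 3 (position 15): no conditioning environment matches → elsewhere allophone [p].

[p], [p̚], [p]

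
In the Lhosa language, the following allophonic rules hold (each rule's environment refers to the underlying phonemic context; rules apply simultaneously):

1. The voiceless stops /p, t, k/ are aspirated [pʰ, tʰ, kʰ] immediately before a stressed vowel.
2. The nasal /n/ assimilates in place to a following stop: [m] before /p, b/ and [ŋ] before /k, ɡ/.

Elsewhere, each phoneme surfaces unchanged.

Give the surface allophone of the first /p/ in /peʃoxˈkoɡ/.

[p]

/p/ — word-initial; rule 1 does not apply here → [p].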